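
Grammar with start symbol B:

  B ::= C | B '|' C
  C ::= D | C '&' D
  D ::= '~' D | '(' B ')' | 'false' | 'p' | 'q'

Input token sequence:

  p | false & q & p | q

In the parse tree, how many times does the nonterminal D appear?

[B [B [B [C [D p]]] | [C [C [C [D false]] & [D q]] & [D p]]] | [C [D q]]]

5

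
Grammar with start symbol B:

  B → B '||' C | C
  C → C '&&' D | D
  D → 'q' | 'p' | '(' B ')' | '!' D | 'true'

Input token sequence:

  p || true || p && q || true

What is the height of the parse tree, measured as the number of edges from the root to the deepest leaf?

[B [B [B [B [C [D p]]] || [C [D true]]] || [C [C [D p]] && [D q]]] || [C [D true]]]

6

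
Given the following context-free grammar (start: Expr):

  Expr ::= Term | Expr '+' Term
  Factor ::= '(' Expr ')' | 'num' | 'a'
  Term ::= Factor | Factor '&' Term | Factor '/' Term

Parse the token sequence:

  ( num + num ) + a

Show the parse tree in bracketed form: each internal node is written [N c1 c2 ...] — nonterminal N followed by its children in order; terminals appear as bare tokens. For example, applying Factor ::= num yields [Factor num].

[Expr [Expr [Term [Factor ( [Expr [Expr [Term [Factor num]]] + [Term [Factor num]]] )]]] + [Term [Factor a]]]

Expr
Expr + Term
Term + Term
Factor + Term
( Expr ) + Term
( Expr + Term ) + Term
( Term + Term ) + Term
( Factor + Term ) + Term
( num + Term ) + Term
( num + Factor ) + Term
( num + num ) + Term
( num + num ) + Factor
( num + num ) + a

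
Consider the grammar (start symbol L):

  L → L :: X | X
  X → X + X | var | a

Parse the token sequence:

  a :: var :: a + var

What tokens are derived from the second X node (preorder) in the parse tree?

var

[L [L [L [X a]] :: [X var]] :: [X [X a] + [X var]]]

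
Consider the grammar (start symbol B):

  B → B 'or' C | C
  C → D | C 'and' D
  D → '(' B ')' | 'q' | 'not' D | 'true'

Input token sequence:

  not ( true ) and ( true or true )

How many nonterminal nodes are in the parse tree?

[B [C [C [D not [D ( [B [C [D true]]] )]]] and [D ( [B [B [C [D true]]] or [C [D true]]] )]]]

15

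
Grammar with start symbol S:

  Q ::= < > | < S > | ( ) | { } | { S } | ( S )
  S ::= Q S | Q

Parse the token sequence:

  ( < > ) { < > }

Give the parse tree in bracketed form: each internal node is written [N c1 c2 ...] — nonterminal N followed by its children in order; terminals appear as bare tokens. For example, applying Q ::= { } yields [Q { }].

S
Q S
( S ) S
( Q ) S
( < > ) S
( < > ) Q
( < > ) { S }
( < > ) { Q }
( < > ) { < > }

[S [Q ( [S [Q < >]] )] [S [Q { [S [Q < >]] }]]]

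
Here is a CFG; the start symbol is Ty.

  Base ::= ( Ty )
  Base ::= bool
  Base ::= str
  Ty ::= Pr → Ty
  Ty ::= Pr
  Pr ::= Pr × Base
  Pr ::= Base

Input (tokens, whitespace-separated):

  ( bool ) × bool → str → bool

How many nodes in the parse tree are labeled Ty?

[Ty [Pr [Pr [Base ( [Ty [Pr [Base bool]]] )]] × [Base bool]] → [Ty [Pr [Base str]] → [Ty [Pr [Base bool]]]]]

4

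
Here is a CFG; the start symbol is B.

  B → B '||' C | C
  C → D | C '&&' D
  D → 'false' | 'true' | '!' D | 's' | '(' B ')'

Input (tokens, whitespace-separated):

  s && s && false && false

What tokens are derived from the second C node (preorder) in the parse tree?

s && s && false

[B [C [C [C [C [D s]] && [D s]] && [D false]] && [D false]]]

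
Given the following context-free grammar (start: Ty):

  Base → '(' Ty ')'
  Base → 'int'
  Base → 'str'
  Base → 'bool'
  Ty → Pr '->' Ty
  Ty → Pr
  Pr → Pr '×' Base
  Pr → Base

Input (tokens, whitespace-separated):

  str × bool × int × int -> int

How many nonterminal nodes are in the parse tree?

[Ty [Pr [Pr [Pr [Pr [Base str]] × [Base bool]] × [Base int]] × [Base int]] -> [Ty [Pr [Base int]]]]

12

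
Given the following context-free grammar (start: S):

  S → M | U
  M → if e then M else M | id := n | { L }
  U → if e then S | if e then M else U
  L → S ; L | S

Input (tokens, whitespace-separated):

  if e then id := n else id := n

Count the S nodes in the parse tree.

[S [M if e then [M id := n] else [M id := n]]]

1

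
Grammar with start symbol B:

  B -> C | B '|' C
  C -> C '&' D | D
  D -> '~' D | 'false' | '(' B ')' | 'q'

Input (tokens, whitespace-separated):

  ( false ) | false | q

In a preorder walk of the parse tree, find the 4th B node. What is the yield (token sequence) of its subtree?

[B [B [B [C [D ( [B [C [D false]]] )]]] | [C [D false]]] | [C [D q]]]

false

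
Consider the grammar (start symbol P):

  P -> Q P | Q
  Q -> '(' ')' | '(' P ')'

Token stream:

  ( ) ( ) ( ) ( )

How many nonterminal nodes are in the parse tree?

8

[P [Q ( )] [P [Q ( )] [P [Q ( )] [P [Q ( )]]]]]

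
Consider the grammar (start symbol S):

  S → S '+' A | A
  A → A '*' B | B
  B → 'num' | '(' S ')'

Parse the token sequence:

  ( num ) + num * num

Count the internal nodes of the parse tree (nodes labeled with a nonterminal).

11

[S [S [A [B ( [S [A [B num]]] )]]] + [A [A [B num]] * [B num]]]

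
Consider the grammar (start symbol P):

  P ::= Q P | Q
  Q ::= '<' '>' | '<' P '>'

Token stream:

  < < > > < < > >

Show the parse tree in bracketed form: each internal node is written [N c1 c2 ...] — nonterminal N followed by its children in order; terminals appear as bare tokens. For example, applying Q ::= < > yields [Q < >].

P
Q P
< P > P
< Q > P
< < > > P
< < > > Q
< < > > < P >
< < > > < Q >
< < > > < < > >

[P [Q < [P [Q < >]] >] [P [Q < [P [Q < >]] >]]]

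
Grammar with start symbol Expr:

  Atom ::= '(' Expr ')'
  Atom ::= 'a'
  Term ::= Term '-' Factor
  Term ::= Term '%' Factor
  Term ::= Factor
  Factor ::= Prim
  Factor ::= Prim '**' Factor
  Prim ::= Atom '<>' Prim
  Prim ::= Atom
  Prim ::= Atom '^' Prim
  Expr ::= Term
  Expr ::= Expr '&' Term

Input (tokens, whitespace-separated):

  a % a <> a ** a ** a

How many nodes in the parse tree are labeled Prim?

[Expr [Term [Term [Factor [Prim [Atom a]]]] % [Factor [Prim [Atom a] <> [Prim [Atom a]]] ** [Factor [Prim [Atom a]] ** [Factor [Prim [Atom a]]]]]]]

5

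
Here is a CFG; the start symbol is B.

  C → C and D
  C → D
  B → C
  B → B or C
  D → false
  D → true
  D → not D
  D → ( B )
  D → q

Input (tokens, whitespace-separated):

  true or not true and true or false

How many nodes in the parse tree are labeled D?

5

[B [B [B [C [D true]]] or [C [C [D not [D true]]] and [D true]]] or [C [D false]]]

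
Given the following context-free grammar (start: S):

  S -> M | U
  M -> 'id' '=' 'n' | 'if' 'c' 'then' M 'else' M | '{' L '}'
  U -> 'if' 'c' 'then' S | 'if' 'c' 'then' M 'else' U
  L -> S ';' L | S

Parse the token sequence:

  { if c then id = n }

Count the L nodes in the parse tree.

1

[S [M { [L [S [U if c then [S [M id = n]]]]] }]]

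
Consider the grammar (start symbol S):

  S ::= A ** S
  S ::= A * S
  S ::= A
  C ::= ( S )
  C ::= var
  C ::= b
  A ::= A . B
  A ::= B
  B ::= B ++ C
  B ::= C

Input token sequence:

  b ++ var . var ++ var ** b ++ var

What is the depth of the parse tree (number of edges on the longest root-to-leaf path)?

[S [A [A [B [B [C b]] ++ [C var]]] . [B [B [C var]] ++ [C var]]] ** [S [A [B [B [C b]] ++ [C var]]]]]

6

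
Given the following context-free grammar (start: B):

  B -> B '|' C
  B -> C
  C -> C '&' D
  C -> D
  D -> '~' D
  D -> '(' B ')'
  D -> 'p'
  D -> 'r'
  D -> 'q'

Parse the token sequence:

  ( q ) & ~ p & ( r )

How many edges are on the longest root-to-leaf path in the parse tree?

8

[B [C [C [C [D ( [B [C [D q]]] )]] & [D ~ [D p]]] & [D ( [B [C [D r]]] )]]]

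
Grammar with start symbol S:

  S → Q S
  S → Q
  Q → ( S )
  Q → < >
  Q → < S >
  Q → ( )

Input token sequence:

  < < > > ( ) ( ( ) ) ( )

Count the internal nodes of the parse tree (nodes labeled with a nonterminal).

[S [Q < [S [Q < >]] >] [S [Q ( )] [S [Q ( [S [Q ( )]] )] [S [Q ( )]]]]]

12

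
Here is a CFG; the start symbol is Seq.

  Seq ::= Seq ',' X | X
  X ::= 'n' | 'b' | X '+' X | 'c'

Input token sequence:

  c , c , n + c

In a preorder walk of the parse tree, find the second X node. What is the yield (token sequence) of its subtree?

[Seq [Seq [Seq [X c]] , [X c]] , [X [X n] + [X c]]]

c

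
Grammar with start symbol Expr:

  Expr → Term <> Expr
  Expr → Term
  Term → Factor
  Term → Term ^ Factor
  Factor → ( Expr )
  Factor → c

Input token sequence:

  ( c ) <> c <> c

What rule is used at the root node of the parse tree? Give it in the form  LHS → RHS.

Expr → Term <> Expr

[Expr [Term [Factor ( [Expr [Term [Factor c]]] )]] <> [Expr [Term [Factor c]] <> [Expr [Term [Factor c]]]]]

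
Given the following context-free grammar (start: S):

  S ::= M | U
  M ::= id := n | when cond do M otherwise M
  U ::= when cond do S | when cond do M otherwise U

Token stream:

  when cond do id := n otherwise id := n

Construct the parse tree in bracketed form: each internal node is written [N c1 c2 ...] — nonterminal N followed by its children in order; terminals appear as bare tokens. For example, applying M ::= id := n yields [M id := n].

S
M
when cond do M otherwise M
when cond do id := n otherwise M
when cond do id := n otherwise id := n

[S [M when cond do [M id := n] otherwise [M id := n]]]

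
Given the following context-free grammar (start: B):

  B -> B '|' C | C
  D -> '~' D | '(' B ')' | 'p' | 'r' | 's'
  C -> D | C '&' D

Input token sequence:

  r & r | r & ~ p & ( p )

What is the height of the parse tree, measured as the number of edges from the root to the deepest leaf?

6

[B [B [C [C [D r]] & [D r]]] | [C [C [C [D r]] & [D ~ [D p]]] & [D ( [B [C [D p]]] )]]]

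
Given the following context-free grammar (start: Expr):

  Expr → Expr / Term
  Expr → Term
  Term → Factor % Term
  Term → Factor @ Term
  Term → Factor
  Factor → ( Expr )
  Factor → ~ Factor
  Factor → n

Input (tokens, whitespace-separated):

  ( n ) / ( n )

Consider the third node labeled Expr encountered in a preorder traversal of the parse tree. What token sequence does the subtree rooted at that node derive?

n

[Expr [Expr [Term [Factor ( [Expr [Term [Factor n]]] )]]] / [Term [Factor ( [Expr [Term [Factor n]]] )]]]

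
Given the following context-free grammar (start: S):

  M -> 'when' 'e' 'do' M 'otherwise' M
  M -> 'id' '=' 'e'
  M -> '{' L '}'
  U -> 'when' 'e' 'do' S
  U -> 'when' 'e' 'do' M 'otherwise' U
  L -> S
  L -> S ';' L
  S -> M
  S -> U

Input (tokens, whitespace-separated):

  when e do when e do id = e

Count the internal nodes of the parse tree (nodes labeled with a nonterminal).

6

[S [U when e do [S [U when e do [S [M id = e]]]]]]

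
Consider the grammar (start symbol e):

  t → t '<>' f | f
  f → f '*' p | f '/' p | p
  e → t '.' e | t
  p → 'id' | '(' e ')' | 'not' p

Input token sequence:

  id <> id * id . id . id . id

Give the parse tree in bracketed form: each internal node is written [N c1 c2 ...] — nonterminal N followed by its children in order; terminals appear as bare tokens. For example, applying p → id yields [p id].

[e [t [t [f [p id]]] <> [f [f [p id]] * [p id]]] . [e [t [f [p id]]] . [e [t [f [p id]]] . [e [t [f [p id]]]]]]]

e
t . e
t <> f . e
f <> f . e
p <> f . e
id <> f . e
id <> f * p . e
id <> p * p . e
id <> id * p . e
id <> id * id . e
id <> id * id . t . e
id <> id * id . f . e
id <> id * id . p . e
id <> id * id . id . e
id <> id * id . id . t . e
id <> id * id . id . f . e
id <> id * id . id . p . e
id <> id * id . id . id . e
id <> id * id . id . id . t
id <> id * id . id . id . f
id <> id * id . id . id . p
id <> id * id . id . id . id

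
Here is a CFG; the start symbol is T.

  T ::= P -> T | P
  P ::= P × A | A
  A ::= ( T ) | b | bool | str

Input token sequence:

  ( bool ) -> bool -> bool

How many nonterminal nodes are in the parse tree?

12

[T [P [A ( [T [P [A bool]]] )]] -> [T [P [A bool]] -> [T [P [A bool]]]]]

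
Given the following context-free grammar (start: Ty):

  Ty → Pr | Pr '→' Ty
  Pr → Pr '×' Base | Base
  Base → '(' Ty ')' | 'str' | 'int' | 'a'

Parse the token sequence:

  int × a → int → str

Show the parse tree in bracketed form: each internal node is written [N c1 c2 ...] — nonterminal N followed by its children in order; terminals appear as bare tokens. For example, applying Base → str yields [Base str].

[Ty [Pr [Pr [Base int]] × [Base a]] → [Ty [Pr [Base int]] → [Ty [Pr [Base str]]]]]

Ty
Pr → Ty
Pr × Base → Ty
Base × Base → Ty
int × Base → Ty
int × a → Ty
int × a → Pr → Ty
int × a → Base → Ty
int × a → int → Ty
int × a → int → Pr
int × a → int → Base
int × a → int → str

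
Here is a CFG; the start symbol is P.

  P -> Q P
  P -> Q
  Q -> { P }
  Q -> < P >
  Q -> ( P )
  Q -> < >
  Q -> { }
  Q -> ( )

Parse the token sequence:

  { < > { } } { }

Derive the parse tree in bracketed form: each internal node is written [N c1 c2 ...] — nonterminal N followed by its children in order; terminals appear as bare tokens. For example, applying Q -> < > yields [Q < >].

P
Q P
{ P } P
{ Q P } P
{ < > P } P
{ < > Q } P
{ < > { } } P
{ < > { } } Q
{ < > { } } { }

[P [Q { [P [Q < >] [P [Q { }]]] }] [P [Q { }]]]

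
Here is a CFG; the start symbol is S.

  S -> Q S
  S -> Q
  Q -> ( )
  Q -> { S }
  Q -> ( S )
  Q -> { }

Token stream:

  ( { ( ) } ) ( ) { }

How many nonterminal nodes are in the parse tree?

[S [Q ( [S [Q { [S [Q ( )]] }]] )] [S [Q ( )] [S [Q { }]]]]

10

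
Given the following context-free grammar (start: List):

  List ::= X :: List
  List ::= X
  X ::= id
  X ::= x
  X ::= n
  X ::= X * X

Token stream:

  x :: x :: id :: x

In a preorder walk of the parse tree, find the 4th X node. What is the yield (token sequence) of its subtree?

x

[List [X x] :: [List [X x] :: [List [X id] :: [List [X x]]]]]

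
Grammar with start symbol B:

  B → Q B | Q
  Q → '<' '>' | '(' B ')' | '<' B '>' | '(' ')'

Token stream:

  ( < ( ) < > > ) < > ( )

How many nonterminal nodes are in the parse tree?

12

[B [Q ( [B [Q < [B [Q ( )] [B [Q < >]]] >]] )] [B [Q < >] [B [Q ( )]]]]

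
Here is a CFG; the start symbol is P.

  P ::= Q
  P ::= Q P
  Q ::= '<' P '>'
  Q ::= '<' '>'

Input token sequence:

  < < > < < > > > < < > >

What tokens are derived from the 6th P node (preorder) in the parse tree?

< >

[P [Q < [P [Q < >] [P [Q < [P [Q < >]] >]]] >] [P [Q < [P [Q < >]] >]]]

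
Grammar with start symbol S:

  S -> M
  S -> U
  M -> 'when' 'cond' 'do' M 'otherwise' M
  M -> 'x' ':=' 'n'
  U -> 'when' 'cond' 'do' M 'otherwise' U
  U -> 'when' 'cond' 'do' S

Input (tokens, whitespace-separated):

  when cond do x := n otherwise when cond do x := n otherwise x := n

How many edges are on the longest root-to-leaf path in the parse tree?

[S [M when cond do [M x := n] otherwise [M when cond do [M x := n] otherwise [M x := n]]]]

4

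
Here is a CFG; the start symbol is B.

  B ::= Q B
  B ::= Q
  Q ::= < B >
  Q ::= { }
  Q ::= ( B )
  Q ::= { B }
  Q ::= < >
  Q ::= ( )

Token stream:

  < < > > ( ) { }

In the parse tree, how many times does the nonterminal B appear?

[B [Q < [B [Q < >]] >] [B [Q ( )] [B [Q { }]]]]

4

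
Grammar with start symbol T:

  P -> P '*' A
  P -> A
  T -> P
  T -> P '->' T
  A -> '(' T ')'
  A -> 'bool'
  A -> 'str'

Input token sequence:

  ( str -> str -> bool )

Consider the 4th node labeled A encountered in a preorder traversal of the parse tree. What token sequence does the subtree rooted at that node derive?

[T [P [A ( [T [P [A str]] -> [T [P [A str]] -> [T [P [A bool]]]]] )]]]

bool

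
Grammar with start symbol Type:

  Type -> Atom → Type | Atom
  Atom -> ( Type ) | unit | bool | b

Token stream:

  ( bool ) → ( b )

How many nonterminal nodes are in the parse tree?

[Type [Atom ( [Type [Atom bool]] )] → [Type [Atom ( [Type [Atom b]] )]]]

8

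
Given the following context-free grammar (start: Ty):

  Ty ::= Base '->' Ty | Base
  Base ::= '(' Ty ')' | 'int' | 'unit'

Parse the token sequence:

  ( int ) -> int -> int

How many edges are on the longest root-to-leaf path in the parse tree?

[Ty [Base ( [Ty [Base int]] )] -> [Ty [Base int] -> [Ty [Base int]]]]

4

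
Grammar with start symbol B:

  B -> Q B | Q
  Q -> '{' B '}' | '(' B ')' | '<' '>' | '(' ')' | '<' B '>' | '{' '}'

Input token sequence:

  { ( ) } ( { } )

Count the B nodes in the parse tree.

4

[B [Q { [B [Q ( )]] }] [B [Q ( [B [Q { }]] )]]]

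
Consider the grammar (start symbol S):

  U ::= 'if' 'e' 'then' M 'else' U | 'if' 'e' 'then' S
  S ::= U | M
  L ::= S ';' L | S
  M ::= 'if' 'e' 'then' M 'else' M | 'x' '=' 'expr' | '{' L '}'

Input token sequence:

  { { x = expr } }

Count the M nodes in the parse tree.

3

[S [M { [L [S [M { [L [S [M x = expr]]] }]]] }]]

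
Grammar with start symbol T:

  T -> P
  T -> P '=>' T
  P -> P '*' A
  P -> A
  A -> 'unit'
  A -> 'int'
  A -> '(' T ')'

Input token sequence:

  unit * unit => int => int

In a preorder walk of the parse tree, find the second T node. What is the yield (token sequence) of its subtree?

[T [P [P [A unit]] * [A unit]] => [T [P [A int]] => [T [P [A int]]]]]

int => int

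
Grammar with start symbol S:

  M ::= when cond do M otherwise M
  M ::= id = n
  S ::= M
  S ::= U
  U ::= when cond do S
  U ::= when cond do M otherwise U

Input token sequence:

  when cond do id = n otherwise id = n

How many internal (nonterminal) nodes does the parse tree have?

4

[S [M when cond do [M id = n] otherwise [M id = n]]]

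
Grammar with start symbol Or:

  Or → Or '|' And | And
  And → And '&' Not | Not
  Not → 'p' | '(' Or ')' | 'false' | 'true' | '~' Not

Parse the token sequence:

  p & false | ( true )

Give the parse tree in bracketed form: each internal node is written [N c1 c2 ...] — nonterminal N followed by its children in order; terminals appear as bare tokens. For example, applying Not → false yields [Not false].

Or
Or | And
And | And
And & Not | And
Not & Not | And
p & Not | And
p & false | And
p & false | Not
p & false | ( Or )
p & false | ( And )
p & false | ( Not )
p & false | ( true )

[Or [Or [And [And [Not p]] & [Not false]]] | [And [Not ( [Or [And [Not true]]] )]]]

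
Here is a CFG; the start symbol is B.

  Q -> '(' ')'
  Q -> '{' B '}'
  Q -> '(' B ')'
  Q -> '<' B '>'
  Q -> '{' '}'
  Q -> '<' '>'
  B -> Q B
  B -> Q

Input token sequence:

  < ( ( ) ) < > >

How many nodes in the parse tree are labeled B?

[B [Q < [B [Q ( [B [Q ( )]] )] [B [Q < >]]] >]]

4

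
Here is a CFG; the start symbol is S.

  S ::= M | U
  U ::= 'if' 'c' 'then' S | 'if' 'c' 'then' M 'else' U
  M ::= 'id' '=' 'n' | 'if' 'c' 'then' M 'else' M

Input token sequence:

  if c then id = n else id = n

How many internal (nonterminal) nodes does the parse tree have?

4

[S [M if c then [M id = n] else [M id = n]]]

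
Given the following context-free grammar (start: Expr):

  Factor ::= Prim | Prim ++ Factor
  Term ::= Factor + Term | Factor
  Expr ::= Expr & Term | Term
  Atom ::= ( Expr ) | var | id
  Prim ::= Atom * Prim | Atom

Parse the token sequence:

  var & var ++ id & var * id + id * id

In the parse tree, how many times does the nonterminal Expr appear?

[Expr [Expr [Expr [Term [Factor [Prim [Atom var]]]]] & [Term [Factor [Prim [Atom var]] ++ [Factor [Prim [Atom id]]]]]] & [Term [Factor [Prim [Atom var] * [Prim [Atom id]]]] + [Term [Factor [Prim [Atom id] * [Prim [Atom id]]]]]]]

3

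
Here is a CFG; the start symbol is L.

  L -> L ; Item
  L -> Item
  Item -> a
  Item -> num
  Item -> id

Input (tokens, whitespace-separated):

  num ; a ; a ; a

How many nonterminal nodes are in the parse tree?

[L [L [L [L [Item num]] ; [Item a]] ; [Item a]] ; [Item a]]

8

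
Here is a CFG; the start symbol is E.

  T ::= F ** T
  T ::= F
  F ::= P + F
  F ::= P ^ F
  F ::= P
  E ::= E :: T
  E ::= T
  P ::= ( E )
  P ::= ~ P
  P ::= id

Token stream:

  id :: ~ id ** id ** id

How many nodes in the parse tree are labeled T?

4

[E [E [T [F [P id]]]] :: [T [F [P ~ [P id]]] ** [T [F [P id]] ** [T [F [P id]]]]]]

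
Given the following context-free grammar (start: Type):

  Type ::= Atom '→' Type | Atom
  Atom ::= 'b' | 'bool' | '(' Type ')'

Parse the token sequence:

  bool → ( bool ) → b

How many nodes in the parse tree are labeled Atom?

[Type [Atom bool] → [Type [Atom ( [Type [Atom bool]] )] → [Type [Atom b]]]]

4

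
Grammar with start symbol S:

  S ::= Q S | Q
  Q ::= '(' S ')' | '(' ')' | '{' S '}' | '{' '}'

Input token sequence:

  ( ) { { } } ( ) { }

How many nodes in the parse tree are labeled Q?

[S [Q ( )] [S [Q { [S [Q { }]] }] [S [Q ( )] [S [Q { }]]]]]

5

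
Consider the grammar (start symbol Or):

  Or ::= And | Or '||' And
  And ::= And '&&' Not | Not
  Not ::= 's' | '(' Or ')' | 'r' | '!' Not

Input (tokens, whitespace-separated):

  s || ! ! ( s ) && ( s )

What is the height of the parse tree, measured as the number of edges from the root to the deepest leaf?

9

[Or [Or [And [Not s]]] || [And [And [Not ! [Not ! [Not ( [Or [And [Not s]]] )]]]] && [Not ( [Or [And [Not s]]] )]]]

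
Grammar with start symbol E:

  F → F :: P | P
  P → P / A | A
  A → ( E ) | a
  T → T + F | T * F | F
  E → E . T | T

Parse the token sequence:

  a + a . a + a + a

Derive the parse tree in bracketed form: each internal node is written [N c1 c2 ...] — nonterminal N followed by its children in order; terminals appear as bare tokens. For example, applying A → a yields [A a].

E
E . T
T . T
T + F . T
F + F . T
P + F . T
A + F . T
a + F . T
a + P . T
a + A . T
a + a . T
a + a . T + F
a + a . T + F + F
a + a . F + F + F
a + a . P + F + F
a + a . A + F + F
a + a . a + F + F
a + a . a + P + F
a + a . a + A + F
a + a . a + a + F
a + a . a + a + P
a + a . a + a + A
a + a . a + a + a

[E [E [T [T [F [P [A a]]]] + [F [P [A a]]]]] . [T [T [T [F [P [A a]]]] + [F [P [A a]]]] + [F [P [A a]]]]]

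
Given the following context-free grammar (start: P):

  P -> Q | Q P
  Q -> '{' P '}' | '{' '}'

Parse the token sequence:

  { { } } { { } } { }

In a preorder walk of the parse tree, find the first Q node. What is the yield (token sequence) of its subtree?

[P [Q { [P [Q { }]] }] [P [Q { [P [Q { }]] }] [P [Q { }]]]]

{ { } }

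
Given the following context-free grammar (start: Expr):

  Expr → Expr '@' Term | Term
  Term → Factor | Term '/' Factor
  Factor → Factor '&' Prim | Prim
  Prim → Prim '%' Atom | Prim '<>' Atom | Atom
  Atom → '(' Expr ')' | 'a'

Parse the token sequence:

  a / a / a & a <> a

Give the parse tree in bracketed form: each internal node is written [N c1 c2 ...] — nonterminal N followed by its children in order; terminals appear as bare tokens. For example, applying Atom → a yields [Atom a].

[Expr [Term [Term [Term [Factor [Prim [Atom a]]]] / [Factor [Prim [Atom a]]]] / [Factor [Factor [Prim [Atom a]]] & [Prim [Prim [Atom a]] <> [Atom a]]]]]

Expr
Term
Term / Factor
Term / Factor / Factor
Factor / Factor / Factor
Prim / Factor / Factor
Atom / Factor / Factor
a / Factor / Factor
a / Prim / Factor
a / Atom / Factor
a / a / Factor
a / a / Factor & Prim
a / a / Prim & Prim
a / a / Atom & Prim
a / a / a & Prim
a / a / a & Prim <> Atom
a / a / a & Atom <> Atom
a / a / a & a <> Atom
a / a / a & a <> a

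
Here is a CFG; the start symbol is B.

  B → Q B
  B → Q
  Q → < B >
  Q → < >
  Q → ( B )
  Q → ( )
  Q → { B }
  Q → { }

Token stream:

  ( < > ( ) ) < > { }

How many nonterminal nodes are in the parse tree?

10

[B [Q ( [B [Q < >] [B [Q ( )]]] )] [B [Q < >] [B [Q { }]]]]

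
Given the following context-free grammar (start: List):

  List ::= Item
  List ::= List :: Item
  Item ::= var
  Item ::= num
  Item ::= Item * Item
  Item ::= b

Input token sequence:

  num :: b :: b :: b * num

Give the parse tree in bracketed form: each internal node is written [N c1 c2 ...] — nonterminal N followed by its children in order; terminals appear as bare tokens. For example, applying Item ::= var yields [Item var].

[List [List [List [List [Item num]] :: [Item b]] :: [Item b]] :: [Item [Item b] * [Item num]]]

List
List :: Item
List :: Item :: Item
List :: Item :: Item :: Item
Item :: Item :: Item :: Item
num :: Item :: Item :: Item
num :: b :: Item :: Item
num :: b :: b :: Item
num :: b :: b :: Item * Item
num :: b :: b :: b * Item
num :: b :: b :: b * num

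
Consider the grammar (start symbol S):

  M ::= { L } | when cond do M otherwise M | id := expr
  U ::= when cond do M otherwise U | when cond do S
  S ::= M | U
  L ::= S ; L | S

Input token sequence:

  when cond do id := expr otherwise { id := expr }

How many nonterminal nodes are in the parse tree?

[S [M when cond do [M id := expr] otherwise [M { [L [S [M id := expr]]] }]]]

7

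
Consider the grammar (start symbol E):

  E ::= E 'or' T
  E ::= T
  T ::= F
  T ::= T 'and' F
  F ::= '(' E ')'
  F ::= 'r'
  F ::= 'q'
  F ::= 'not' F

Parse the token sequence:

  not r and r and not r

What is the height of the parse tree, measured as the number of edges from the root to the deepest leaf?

6

[E [T [T [T [F not [F r]]] and [F r]] and [F not [F r]]]]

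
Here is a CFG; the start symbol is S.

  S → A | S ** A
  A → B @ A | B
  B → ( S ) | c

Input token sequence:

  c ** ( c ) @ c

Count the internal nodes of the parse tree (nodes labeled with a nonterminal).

[S [S [A [B c]]] ** [A [B ( [S [A [B c]]] )] @ [A [B c]]]]

11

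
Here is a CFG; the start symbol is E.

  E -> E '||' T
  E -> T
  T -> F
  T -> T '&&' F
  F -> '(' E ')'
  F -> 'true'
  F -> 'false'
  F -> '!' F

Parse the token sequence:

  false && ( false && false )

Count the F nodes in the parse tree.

[E [T [T [F false]] && [F ( [E [T [T [F false]] && [F false]]] )]]]

4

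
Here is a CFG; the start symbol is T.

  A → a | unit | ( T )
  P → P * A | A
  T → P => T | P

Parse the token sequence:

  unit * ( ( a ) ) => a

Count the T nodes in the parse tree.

4

[T [P [P [A unit]] * [A ( [T [P [A ( [T [P [A a]]] )]]] )]] => [T [P [A a]]]]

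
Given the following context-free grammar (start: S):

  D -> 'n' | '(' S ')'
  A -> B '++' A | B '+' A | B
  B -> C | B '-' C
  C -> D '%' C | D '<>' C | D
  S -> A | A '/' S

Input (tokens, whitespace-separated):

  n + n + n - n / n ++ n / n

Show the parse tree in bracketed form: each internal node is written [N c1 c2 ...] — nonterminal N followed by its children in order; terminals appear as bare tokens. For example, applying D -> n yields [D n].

[S [A [B [C [D n]]] + [A [B [C [D n]]] + [A [B [B [C [D n]]] - [C [D n]]]]]] / [S [A [B [C [D n]]] ++ [A [B [C [D n]]]]] / [S [A [B [C [D n]]]]]]]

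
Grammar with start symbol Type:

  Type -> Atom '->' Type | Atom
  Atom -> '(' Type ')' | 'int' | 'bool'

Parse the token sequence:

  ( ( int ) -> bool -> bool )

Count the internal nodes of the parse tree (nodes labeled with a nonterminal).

[Type [Atom ( [Type [Atom ( [Type [Atom int]] )] -> [Type [Atom bool] -> [Type [Atom bool]]]] )]]

10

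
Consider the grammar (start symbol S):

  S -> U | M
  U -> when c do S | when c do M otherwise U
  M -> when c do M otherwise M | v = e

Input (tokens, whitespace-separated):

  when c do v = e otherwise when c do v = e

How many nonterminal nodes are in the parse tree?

6

[S [U when c do [M v = e] otherwise [U when c do [S [M v = e]]]]]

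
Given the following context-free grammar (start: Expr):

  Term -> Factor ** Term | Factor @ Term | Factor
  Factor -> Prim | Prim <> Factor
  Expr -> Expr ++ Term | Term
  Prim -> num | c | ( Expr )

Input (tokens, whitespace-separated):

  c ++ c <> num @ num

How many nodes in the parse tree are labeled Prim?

[Expr [Expr [Term [Factor [Prim c]]]] ++ [Term [Factor [Prim c] <> [Factor [Prim num]]] @ [Term [Factor [Prim num]]]]]

4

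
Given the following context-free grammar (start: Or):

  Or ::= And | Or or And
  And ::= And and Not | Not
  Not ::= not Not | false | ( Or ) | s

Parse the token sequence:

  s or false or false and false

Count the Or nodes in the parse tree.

[Or [Or [Or [And [Not s]]] or [And [Not false]]] or [And [And [Not false]] and [Not false]]]

3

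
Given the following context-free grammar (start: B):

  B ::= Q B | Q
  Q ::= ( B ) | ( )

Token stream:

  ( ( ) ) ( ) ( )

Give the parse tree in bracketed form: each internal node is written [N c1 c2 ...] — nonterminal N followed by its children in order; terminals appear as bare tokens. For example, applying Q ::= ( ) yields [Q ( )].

B
Q B
( B ) B
( Q ) B
( ( ) ) B
( ( ) ) Q B
( ( ) ) ( ) B
( ( ) ) ( ) Q
( ( ) ) ( ) ( )

[B [Q ( [B [Q ( )]] )] [B [Q ( )] [B [Q ( )]]]]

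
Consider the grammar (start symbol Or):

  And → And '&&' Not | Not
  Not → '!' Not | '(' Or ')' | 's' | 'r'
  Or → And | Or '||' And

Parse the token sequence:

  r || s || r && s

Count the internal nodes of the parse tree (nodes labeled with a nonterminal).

11

[Or [Or [Or [And [Not r]]] || [And [Not s]]] || [And [And [Not r]] && [Not s]]]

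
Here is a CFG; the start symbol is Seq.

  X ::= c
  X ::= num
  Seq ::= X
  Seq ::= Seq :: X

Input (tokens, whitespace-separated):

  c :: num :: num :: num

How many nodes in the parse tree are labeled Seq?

[Seq [Seq [Seq [Seq [X c]] :: [X num]] :: [X num]] :: [X num]]

4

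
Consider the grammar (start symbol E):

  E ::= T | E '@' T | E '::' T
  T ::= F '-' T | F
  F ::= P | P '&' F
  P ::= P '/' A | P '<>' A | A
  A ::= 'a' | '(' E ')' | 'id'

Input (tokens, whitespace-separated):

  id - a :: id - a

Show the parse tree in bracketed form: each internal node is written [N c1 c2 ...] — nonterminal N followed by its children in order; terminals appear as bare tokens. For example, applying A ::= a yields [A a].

[E [E [T [F [P [A id]]] - [T [F [P [A a]]]]]] :: [T [F [P [A id]]] - [T [F [P [A a]]]]]]

E
E :: T
T :: T
F - T :: T
P - T :: T
A - T :: T
id - T :: T
id - F :: T
id - P :: T
id - A :: T
id - a :: T
id - a :: F - T
id - a :: P - T
id - a :: A - T
id - a :: id - T
id - a :: id - F
id - a :: id - P
id - a :: id - A
id - a :: id - a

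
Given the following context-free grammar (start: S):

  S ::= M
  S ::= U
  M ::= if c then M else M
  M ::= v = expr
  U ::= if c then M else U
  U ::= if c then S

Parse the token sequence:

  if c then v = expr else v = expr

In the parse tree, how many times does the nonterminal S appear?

[S [M if c then [M v = expr] else [M v = expr]]]

1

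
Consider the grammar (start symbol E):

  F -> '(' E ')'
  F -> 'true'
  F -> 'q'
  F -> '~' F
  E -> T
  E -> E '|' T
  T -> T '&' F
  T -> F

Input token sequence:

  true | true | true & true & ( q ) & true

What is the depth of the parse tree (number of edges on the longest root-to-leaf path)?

[E [E [E [T [F true]]] | [T [F true]]] | [T [T [T [T [F true]] & [F true]] & [F ( [E [T [F q]]] )]] & [F true]]]

7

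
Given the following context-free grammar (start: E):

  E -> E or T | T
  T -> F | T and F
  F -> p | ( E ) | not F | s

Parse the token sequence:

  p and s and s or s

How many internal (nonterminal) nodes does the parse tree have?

[E [E [T [T [T [F p]] and [F s]] and [F s]]] or [T [F s]]]

10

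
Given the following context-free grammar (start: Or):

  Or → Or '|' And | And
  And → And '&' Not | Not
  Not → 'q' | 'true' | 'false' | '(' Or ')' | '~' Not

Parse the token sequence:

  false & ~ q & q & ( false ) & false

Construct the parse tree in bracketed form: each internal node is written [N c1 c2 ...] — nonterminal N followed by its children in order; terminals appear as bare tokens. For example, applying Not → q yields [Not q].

[Or [And [And [And [And [And [Not false]] & [Not ~ [Not q]]] & [Not q]] & [Not ( [Or [And [Not false]]] )]] & [Not false]]]

Or
And
And & Not
And & Not & Not
And & Not & Not & Not
And & Not & Not & Not & Not
Not & Not & Not & Not & Not
false & Not & Not & Not & Not
false & ~ Not & Not & Not & Not
false & ~ q & Not & Not & Not
false & ~ q & q & Not & Not
false & ~ q & q & ( Or ) & Not
false & ~ q & q & ( And ) & Not
false & ~ q & q & ( Not ) & Not
false & ~ q & q & ( false ) & Not
false & ~ q & q & ( false ) & false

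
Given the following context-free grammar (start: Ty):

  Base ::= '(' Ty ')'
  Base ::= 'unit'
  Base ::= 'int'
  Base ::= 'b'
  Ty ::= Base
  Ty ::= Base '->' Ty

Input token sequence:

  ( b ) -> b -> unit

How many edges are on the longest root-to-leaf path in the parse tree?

4

[Ty [Base ( [Ty [Base b]] )] -> [Ty [Base b] -> [Ty [Base unit]]]]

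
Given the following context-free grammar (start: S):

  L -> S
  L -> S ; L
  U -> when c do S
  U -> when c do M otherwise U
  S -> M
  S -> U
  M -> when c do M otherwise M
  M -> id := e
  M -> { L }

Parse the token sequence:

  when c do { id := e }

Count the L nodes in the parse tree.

1

[S [U when c do [S [M { [L [S [M id := e]]] }]]]]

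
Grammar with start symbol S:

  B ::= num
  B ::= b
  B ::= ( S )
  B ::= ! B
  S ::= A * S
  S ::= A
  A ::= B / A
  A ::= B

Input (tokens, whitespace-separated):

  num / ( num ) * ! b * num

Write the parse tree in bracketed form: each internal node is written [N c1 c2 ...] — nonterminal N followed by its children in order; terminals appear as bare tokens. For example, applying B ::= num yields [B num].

[S [A [B num] / [A [B ( [S [A [B num]]] )]]] * [S [A [B ! [B b]]] * [S [A [B num]]]]]

S
A * S
B / A * S
num / A * S
num / B * S
num / ( S ) * S
num / ( A ) * S
num / ( B ) * S
num / ( num ) * S
num / ( num ) * A * S
num / ( num ) * B * S
num / ( num ) * ! B * S
num / ( num ) * ! b * S
num / ( num ) * ! b * A
num / ( num ) * ! b * B
num / ( num ) * ! b * num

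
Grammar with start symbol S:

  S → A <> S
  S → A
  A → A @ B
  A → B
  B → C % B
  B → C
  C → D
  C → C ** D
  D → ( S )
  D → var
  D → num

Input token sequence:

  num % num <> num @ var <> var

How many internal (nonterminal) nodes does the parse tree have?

[S [A [B [C [D num]] % [B [C [D num]]]]] <> [S [A [A [B [C [D num]]]] @ [B [C [D var]]]] <> [S [A [B [C [D var]]]]]]]

22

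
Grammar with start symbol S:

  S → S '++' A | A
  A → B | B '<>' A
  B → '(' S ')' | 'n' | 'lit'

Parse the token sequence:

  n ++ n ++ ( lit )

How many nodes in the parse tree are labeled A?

4

[S [S [S [A [B n]]] ++ [A [B n]]] ++ [A [B ( [S [A [B lit]]] )]]]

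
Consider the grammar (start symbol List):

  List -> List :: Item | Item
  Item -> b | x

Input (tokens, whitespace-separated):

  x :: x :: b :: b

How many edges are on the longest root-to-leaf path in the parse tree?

[List [List [List [List [Item x]] :: [Item x]] :: [Item b]] :: [Item b]]

5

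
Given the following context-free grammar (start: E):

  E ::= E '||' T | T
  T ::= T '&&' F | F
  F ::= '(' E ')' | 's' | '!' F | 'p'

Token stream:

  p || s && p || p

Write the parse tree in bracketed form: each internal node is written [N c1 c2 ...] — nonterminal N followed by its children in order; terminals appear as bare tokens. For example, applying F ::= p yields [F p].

E
E || T
E || T || T
T || T || T
F || T || T
p || T || T
p || T && F || T
p || F && F || T
p || s && F || T
p || s && p || T
p || s && p || F
p || s && p || p

[E [E [E [T [F p]]] || [T [T [F s]] && [F p]]] || [T [F p]]]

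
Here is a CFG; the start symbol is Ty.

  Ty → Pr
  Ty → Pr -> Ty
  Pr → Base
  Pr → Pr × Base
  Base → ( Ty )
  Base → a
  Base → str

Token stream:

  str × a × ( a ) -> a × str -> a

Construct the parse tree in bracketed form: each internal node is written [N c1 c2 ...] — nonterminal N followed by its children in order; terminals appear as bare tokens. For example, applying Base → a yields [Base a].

[Ty [Pr [Pr [Pr [Base str]] × [Base a]] × [Base ( [Ty [Pr [Base a]]] )]] -> [Ty [Pr [Pr [Base a]] × [Base str]] -> [Ty [Pr [Base a]]]]]

Ty
Pr -> Ty
Pr × Base -> Ty
Pr × Base × Base -> Ty
Base × Base × Base -> Ty
str × Base × Base -> Ty
str × a × Base -> Ty
str × a × ( Ty ) -> Ty
str × a × ( Pr ) -> Ty
str × a × ( Base ) -> Ty
str × a × ( a ) -> Ty
str × a × ( a ) -> Pr -> Ty
str × a × ( a ) -> Pr × Base -> Ty
str × a × ( a ) -> Base × Base -> Ty
str × a × ( a ) -> a × Base -> Ty
str × a × ( a ) -> a × str -> Ty
str × a × ( a ) -> a × str -> Pr
str × a × ( a ) -> a × str -> Base
str × a × ( a ) -> a × str -> a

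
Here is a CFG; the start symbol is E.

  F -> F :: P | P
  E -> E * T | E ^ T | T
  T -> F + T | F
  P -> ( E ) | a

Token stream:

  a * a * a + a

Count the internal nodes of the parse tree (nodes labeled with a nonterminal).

15

[E [E [E [T [F [P a]]]] * [T [F [P a]]]] * [T [F [P a]] + [T [F [P a]]]]]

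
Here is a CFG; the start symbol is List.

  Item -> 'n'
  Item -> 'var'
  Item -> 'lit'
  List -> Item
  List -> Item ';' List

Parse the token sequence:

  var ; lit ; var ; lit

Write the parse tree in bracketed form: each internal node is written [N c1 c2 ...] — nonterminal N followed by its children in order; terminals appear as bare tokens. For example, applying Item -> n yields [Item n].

List
Item ; List
var ; List
var ; Item ; List
var ; lit ; List
var ; lit ; Item ; List
var ; lit ; var ; List
var ; lit ; var ; Item
var ; lit ; var ; lit

[List [Item var] ; [List [Item lit] ; [List [Item var] ; [List [Item lit]]]]]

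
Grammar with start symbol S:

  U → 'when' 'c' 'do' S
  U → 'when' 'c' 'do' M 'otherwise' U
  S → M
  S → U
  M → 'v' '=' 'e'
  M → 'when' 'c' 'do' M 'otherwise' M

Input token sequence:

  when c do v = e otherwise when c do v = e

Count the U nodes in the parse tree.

2

[S [U when c do [M v = e] otherwise [U when c do [S [M v = e]]]]]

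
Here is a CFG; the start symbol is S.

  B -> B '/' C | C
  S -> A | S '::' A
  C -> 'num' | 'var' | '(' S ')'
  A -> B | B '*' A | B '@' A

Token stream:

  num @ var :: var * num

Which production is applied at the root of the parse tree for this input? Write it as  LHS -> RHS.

S -> S '::' A

[S [S [A [B [C num]] @ [A [B [C var]]]]] :: [A [B [C var]] * [A [B [C num]]]]]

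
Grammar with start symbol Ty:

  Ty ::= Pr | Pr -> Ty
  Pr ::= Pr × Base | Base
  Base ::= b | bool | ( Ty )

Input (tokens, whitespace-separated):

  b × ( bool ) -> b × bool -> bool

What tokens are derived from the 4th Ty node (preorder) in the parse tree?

bool

[Ty [Pr [Pr [Base b]] × [Base ( [Ty [Pr [Base bool]]] )]] -> [Ty [Pr [Pr [Base b]] × [Base bool]] -> [Ty [Pr [Base bool]]]]]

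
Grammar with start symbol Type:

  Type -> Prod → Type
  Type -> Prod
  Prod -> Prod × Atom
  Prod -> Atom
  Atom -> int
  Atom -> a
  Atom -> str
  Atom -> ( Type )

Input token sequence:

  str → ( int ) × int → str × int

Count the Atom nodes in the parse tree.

6

[Type [Prod [Atom str]] → [Type [Prod [Prod [Atom ( [Type [Prod [Atom int]]] )]] × [Atom int]] → [Type [Prod [Prod [Atom str]] × [Atom int]]]]]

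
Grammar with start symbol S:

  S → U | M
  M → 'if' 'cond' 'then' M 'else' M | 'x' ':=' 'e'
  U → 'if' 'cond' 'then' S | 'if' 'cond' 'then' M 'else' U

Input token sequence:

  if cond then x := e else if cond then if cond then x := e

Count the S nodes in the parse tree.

[S [U if cond then [M x := e] else [U if cond then [S [U if cond then [S [M x := e]]]]]]]

3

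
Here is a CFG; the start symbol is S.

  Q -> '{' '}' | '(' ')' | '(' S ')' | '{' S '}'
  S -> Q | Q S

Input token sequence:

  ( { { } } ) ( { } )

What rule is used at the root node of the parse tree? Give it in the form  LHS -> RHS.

S -> Q S

[S [Q ( [S [Q { [S [Q { }]] }]] )] [S [Q ( [S [Q { }]] )]]]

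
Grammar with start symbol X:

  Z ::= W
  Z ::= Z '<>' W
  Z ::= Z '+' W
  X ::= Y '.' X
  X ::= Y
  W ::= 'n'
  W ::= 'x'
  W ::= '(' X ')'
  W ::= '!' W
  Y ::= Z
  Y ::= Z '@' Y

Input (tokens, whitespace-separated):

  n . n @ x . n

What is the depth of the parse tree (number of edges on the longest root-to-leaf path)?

[X [Y [Z [W n]]] . [X [Y [Z [W n]] @ [Y [Z [W x]]]] . [X [Y [Z [W n]]]]]]

6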